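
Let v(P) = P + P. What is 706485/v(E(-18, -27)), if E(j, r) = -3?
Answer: -235495/2 ≈ -1.1775e+5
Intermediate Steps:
v(P) = 2*P
706485/v(E(-18, -27)) = 706485/((2*(-3))) = 706485/(-6) = 706485*(-1/6) = -235495/2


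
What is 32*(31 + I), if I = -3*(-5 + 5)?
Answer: 992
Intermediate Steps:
I = 0 (I = -3*0 = 0)
32*(31 + I) = 32*(31 + 0) = 32*31 = 992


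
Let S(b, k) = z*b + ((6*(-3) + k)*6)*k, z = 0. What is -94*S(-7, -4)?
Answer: -49632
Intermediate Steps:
S(b, k) = k*(-108 + 6*k) (S(b, k) = 0*b + ((6*(-3) + k)*6)*k = 0 + ((-18 + k)*6)*k = 0 + (-108 + 6*k)*k = 0 + k*(-108 + 6*k) = k*(-108 + 6*k))
-94*S(-7, -4) = -564*(-4)*(-18 - 4) = -564*(-4)*(-22) = -94*528 = -49632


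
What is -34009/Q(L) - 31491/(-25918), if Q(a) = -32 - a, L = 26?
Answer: 220817935/375811 ≈ 587.58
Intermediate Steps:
-34009/Q(L) - 31491/(-25918) = -34009/(-32 - 1*26) - 31491/(-25918) = -34009/(-32 - 26) - 31491*(-1/25918) = -34009/(-58) + 31491/25918 = -34009*(-1/58) + 31491/25918 = 34009/58 + 31491/25918 = 220817935/375811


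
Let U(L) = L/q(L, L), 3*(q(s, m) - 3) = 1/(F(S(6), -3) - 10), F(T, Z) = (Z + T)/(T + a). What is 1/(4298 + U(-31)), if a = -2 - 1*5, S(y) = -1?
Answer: 169/724595 ≈ 0.00023323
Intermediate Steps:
a = -7 (a = -2 - 5 = -7)
F(T, Z) = (T + Z)/(-7 + T) (F(T, Z) = (Z + T)/(T - 7) = (T + Z)/(-7 + T))
q(s, m) = 169/57 (q(s, m) = 3 + 1/(3*((-1 - 3)/(-7 - 1) - 10)) = 3 + 1/(3*(-4/(-8) - 10)) = 3 + 1/(3*(-⅛*(-4) - 10)) = 3 + 1/(3*(½ - 10)) = 3 + 1/(3*(-19/2)) = 3 + (⅓)*(-2/19) = 3 - 2/57 = 169/57)
U(L) = 57*L/169 (U(L) = L/(169/57) = L*(57/169) = 57*L/169)
1/(4298 + U(-31)) = 1/(4298 + (57/169)*(-31)) = 1/(4298 - 1767/169) = 1/(724595/169) = 169/724595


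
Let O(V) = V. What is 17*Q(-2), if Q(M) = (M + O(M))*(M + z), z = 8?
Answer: -408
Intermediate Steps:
Q(M) = 2*M*(8 + M) (Q(M) = (M + M)*(M + 8) = (2*M)*(8 + M) = 2*M*(8 + M))
17*Q(-2) = 17*(2*(-2)*(8 - 2)) = 17*(2*(-2)*6) = 17*(-24) = -408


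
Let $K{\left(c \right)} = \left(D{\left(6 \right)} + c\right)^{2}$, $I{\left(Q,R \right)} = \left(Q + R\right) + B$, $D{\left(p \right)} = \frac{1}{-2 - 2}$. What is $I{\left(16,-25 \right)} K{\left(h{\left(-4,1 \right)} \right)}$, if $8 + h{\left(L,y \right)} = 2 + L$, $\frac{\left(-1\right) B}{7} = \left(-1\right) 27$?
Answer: $\frac{75645}{4} \approx 18911.0$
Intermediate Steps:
$B = 189$ ($B = - 7 \left(\left(-1\right) 27\right) = \left(-7\right) \left(-27\right) = 189$)
$D{\left(p \right)} = - \frac{1}{4}$ ($D{\left(p \right)} = \frac{1}{-4} = - \frac{1}{4}$)
$h{\left(L,y \right)} = -6 + L$ ($h{\left(L,y \right)} = -8 + \left(2 + L\right) = -6 + L$)
$I{\left(Q,R \right)} = 189 + Q + R$ ($I{\left(Q,R \right)} = \left(Q + R\right) + 189 = 189 + Q + R$)
$K{\left(c \right)} = \left(- \frac{1}{4} + c\right)^{2}$
$I{\left(16,-25 \right)} K{\left(h{\left(-4,1 \right)} \right)} = \left(189 + 16 - 25\right) \frac{\left(-1 + 4 \left(-6 - 4\right)\right)^{2}}{16} = 180 \frac{\left(-1 + 4 \left(-10\right)\right)^{2}}{16} = 180 \frac{\left(-1 - 40\right)^{2}}{16} = 180 \frac{\left(-41\right)^{2}}{16} = 180 \cdot \frac{1}{16} \cdot 1681 = 180 \cdot \frac{1681}{16} = \frac{75645}{4}$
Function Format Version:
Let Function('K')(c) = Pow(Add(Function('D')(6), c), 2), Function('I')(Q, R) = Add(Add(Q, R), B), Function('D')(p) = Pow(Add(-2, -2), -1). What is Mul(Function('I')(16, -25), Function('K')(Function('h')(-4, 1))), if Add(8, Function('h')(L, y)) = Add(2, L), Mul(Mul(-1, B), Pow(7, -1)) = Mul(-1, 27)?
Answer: Rational(75645, 4) ≈ 18911.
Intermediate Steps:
B = 189 (B = Mul(-7, Mul(-1, 27)) = Mul(-7, -27) = 189)
Function('D')(p) = Rational(-1, 4) (Function('D')(p) = Pow(-4, -1) = Rational(-1, 4))
Function('h')(L, y) = Add(-6, L) (Function('h')(L, y) = Add(-8, Add(2, L)) = Add(-6, L))
Function('I')(Q, R) = Add(189, Q, R) (Function('I')(Q, R) = Add(Add(Q, R), 189) = Add(189, Q, R))
Function('K')(c) = Pow(Add(Rational(-1, 4), c), 2)
Mul(Function('I')(16, -25), Function('K')(Function('h')(-4, 1))) = Mul(Add(189, 16, -25), Mul(Rational(1, 16), Pow(Add(-1, Mul(4, Add(-6, -4))), 2))) = Mul(180, Mul(Rational(1, 16), Pow(Add(-1, Mul(4, -10)), 2))) = Mul(180, Mul(Rational(1, 16), Pow(Add(-1, -40), 2))) = Mul(180, Mul(Rational(1, 16), Pow(-41, 2))) = Mul(180, Mul(Rational(1, 16), 1681)) = Mul(180, Rational(1681, 16)) = Rational(75645, 4)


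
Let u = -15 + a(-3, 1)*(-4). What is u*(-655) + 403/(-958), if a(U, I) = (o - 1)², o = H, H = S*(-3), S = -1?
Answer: 19451787/958 ≈ 20305.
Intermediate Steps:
H = 3 (H = -1*(-3) = 3)
o = 3
a(U, I) = 4 (a(U, I) = (3 - 1)² = 2² = 4)
u = -31 (u = -15 + 4*(-4) = -15 - 16 = -31)
u*(-655) + 403/(-958) = -31*(-655) + 403/(-958) = 20305 + 403*(-1/958) = 20305 - 403/958 = 19451787/958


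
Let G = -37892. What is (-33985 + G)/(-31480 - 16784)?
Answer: 23959/16088 ≈ 1.4892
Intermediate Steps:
(-33985 + G)/(-31480 - 16784) = (-33985 - 37892)/(-31480 - 16784) = -71877/(-48264) = -71877*(-1/48264) = 23959/16088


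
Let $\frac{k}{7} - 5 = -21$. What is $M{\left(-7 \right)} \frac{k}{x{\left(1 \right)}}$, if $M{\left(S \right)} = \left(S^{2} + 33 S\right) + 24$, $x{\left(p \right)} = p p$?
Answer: $17696$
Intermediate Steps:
$k = -112$ ($k = 35 + 7 \left(-21\right) = 35 - 147 = -112$)
$x{\left(p \right)} = p^{2}$
$M{\left(S \right)} = 24 + S^{2} + 33 S$
$M{\left(-7 \right)} \frac{k}{x{\left(1 \right)}} = \left(24 + \left(-7\right)^{2} + 33 \left(-7\right)\right) \left(- \frac{112}{1^{2}}\right) = \left(24 + 49 - 231\right) \left(- \frac{112}{1}\right) = - 158 \left(\left(-112\right) 1\right) = \left(-158\right) \left(-112\right) = 17696$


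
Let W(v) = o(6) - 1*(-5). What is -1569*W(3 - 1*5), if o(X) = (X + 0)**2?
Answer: -64329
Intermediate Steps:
o(X) = X**2
W(v) = 41 (W(v) = 6**2 - 1*(-5) = 36 + 5 = 41)
-1569*W(3 - 1*5) = -1569*41 = -64329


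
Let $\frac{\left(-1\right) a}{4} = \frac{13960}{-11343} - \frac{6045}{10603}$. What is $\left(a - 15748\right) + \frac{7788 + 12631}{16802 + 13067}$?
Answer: $- \frac{8077690020365951}{513191360343} \approx -15740.0$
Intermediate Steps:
$a = \frac{866345260}{120269829}$ ($a = - 4 \left(\frac{13960}{-11343} - \frac{6045}{10603}\right) = - 4 \left(13960 \left(- \frac{1}{11343}\right) - \frac{6045}{10603}\right) = - 4 \left(- \frac{13960}{11343} - \frac{6045}{10603}\right) = \left(-4\right) \left(- \frac{216586315}{120269829}\right) = \frac{866345260}{120269829} \approx 7.2033$)
$\left(a - 15748\right) + \frac{7788 + 12631}{16802 + 13067} = \left(\frac{866345260}{120269829} - 15748\right) + \frac{7788 + 12631}{16802 + 13067} = \left(\frac{866345260}{120269829} - 15748\right) + \frac{20419}{29869} = - \frac{1893142921832}{120269829} + 20419 \cdot \frac{1}{29869} = - \frac{1893142921832}{120269829} + \frac{2917}{4267} = - \frac{8077690020365951}{513191360343}$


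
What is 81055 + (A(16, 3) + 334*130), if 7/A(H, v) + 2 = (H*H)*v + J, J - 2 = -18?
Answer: 93356257/750 ≈ 1.2448e+5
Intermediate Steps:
J = -16 (J = 2 - 18 = -16)
A(H, v) = 7/(-18 + v*H²) (A(H, v) = 7/(-2 + ((H*H)*v - 16)) = 7/(-2 + (H²*v - 16)) = 7/(-2 + (v*H² - 16)) = 7/(-2 + (-16 + v*H²)) = 7/(-18 + v*H²))
81055 + (A(16, 3) + 334*130) = 81055 + (7/(-18 + 3*16²) + 334*130) = 81055 + (7/(-18 + 3*256) + 43420) = 81055 + (7/(-18 + 768) + 43420) = 81055 + (7/750 + 43420) = 81055 + 32565007/750 = 93356257/750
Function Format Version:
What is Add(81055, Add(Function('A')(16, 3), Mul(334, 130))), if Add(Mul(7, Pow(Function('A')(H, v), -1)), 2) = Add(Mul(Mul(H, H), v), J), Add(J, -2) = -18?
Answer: Rational(93356257, 750) ≈ 1.2448e+5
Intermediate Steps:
J = -16 (J = Add(2, -18) = -16)
Function('A')(H, v) = Mul(7, Pow(Add(-18, Mul(v, Pow(H, 2))), -1)) (Function('A')(H, v) = Mul(7, Pow(Add(-2, Add(Mul(Mul(H, H), v), -16)), -1)) = Mul(7, Pow(Add(-2, Add(Mul(Pow(H, 2), v), -16)), -1)) = Mul(7, Pow(Add(-2, Add(Mul(v, Pow(H, 2)), -16)), -1)) = Mul(7, Pow(Add(-2, Add(-16, Mul(v, Pow(H, 2)))), -1)) = Mul(7, Pow(Add(-18, Mul(v, Pow(H, 2))), -1)))
Add(81055, Add(Function('A')(16, 3), Mul(334, 130))) = Add(81055, Add(Mul(7, Pow(Add(-18, Mul(3, Pow(16, 2))), -1)), Mul(334, 130))) = Add(81055, Add(Mul(7, Pow(Add(-18, Mul(3, 256)), -1)), 43420)) = Add(81055, Add(Mul(7, Pow(Add(-18, 768), -1)), 43420)) = Add(81055, Add(Mul(7, Pow(750, -1)), 43420)) = Add(81055, Add(Mul(7, Rational(1, 750)), 43420)) = Add(81055, Add(Rational(7, 750), 43420)) = Add(81055, Rational(32565007, 750)) = Rational(93356257, 750)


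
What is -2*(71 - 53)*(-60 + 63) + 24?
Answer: -84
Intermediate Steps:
-2*(71 - 53)*(-60 + 63) + 24 = -36*3 + 24 = -2*54 + 24 = -108 + 24 = -84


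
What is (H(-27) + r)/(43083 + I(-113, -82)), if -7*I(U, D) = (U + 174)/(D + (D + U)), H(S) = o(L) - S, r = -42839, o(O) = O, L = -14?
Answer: -41519807/41768999 ≈ -0.99403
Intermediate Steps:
H(S) = -14 - S
I(U, D) = -(174 + U)/(7*(U + 2*D)) (I(U, D) = -(U + 174)/(7*(D + (D + U))) = -(174 + U)/(7*(U + 2*D)))
(H(-27) + r)/(43083 + I(-113, -82)) = ((-14 - 1*(-27)) - 42839)/(43083 + (-174 - 1*(-113))/(7*(-113 + 2*(-82)))) = ((-14 + 27) - 42839)/(43083 + (-174 + 113)/(7*(-113 - 164))) = (13 - 42839)/(43083 + (1/7)*(-61)/(-277)) = -42826/(43083 + (1/7)*(-1/277)*(-61)) = -42826/(43083 + 61/1939) = -42826/83537998/1939 = -42826*1939/83537998 = -41519807/41768999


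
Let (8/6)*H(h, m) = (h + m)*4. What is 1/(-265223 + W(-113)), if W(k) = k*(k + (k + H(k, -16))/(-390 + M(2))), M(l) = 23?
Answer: -367/92707118 ≈ -3.9587e-6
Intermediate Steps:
H(h, m) = 3*h + 3*m (H(h, m) = 3*((h + m)*4)/4 = 3*(4*h + 4*m)/4 = 3*h + 3*m)
W(k) = k*(48/367 + 363*k/367) (W(k) = k*(k + (k + (3*k + 3*(-16)))/(-390 + 23)) = k*(k + (k + (3*k - 48))/(-367)) = k*(k + (k + (-48 + 3*k))*(-1/367)) = k*(k + (-48 + 4*k)*(-1/367)) = k*(k + (48/367 - 4*k/367)) = k*(48/367 + 363*k/367))
1/(-265223 + W(-113)) = 1/(-265223 + (3/367)*(-113)*(16 + 121*(-113))) = 1/(-265223 + (3/367)*(-113)*(16 - 13673)) = 1/(-265223 + (3/367)*(-113)*(-13657)) = 1/(-265223 + 4629723/367) = 1/(-92707118/367) = -367/92707118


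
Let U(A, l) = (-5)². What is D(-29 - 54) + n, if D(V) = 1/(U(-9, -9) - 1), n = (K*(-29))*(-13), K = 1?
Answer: 9049/24 ≈ 377.04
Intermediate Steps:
U(A, l) = 25
n = 377 (n = (1*(-29))*(-13) = -29*(-13) = 377)
D(V) = 1/24 (D(V) = 1/(25 - 1) = 1/24)
D(-29 - 54) + n = 1/24 + 377 = 9049/24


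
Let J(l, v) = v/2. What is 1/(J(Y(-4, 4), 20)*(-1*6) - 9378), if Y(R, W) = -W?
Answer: -1/9438 ≈ -0.00010595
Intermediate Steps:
J(l, v) = v/2 (J(l, v) = v*(½) = v/2)
1/(J(Y(-4, 4), 20)*(-1*6) - 9378) = 1/(((½)*20)*(-1*6) - 9378) = 1/(10*(-6) - 9378) = 1/(-60 - 9378) = 1/(-9438) = -1/9438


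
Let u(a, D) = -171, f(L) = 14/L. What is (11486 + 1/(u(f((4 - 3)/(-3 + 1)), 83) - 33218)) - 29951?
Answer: -616527886/33389 ≈ -18465.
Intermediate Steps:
(11486 + 1/(u(f((4 - 3)/(-3 + 1)), 83) - 33218)) - 29951 = (11486 + 1/(-171 - 33218)) - 29951 = (11486 + 1/(-33389)) - 29951 = (11486 - 1/33389) - 29951 = 383506053/33389 - 29951 = -616527886/33389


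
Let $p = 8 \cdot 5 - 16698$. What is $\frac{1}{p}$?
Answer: $- \frac{1}{16658} \approx -6.0031 \cdot 10^{-5}$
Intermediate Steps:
$p = -16658$ ($p = 40 - 16698 = -16658$)
$\frac{1}{p} = \frac{1}{-16658} = - \frac{1}{16658}$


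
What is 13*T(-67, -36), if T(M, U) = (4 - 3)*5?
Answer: 65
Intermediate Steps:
T(M, U) = 5 (T(M, U) = 1*5 = 5)
13*T(-67, -36) = 13*5 = 65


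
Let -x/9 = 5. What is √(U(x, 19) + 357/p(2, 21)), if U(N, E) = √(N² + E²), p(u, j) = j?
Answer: √(17 + √2386) ≈ 8.1146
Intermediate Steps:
x = -45 (x = -9*5 = -45)
U(N, E) = √(E² + N²)
√(U(x, 19) + 357/p(2, 21)) = √(√(19² + (-45)²) + 357/21) = √(√(361 + 2025) + 357*(1/21)) = √(√2386 + 17) = √(17 + √2386)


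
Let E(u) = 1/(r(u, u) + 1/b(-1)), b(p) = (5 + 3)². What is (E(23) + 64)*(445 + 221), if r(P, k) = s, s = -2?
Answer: 5370624/127 ≈ 42288.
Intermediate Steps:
b(p) = 64 (b(p) = 8² = 64)
r(P, k) = -2
E(u) = -64/127 (E(u) = 1/(-2 + 1/64) = 1/(-127/64) = -64/127)
(E(23) + 64)*(445 + 221) = (-64/127 + 64)*(445 + 221) = (8064/127)*666 = 5370624/127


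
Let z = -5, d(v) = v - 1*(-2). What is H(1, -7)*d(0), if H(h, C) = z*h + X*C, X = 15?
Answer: -220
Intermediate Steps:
d(v) = 2 + v (d(v) = v + 2 = 2 + v)
H(h, C) = -5*h + 15*C
H(1, -7)*d(0) = (-5*1 + 15*(-7))*(2 + 0) = (-5 - 105)*2 = -110*2 = -220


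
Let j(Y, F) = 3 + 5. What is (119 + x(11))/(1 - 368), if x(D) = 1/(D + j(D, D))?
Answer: -2262/6973 ≈ -0.32439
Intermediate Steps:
j(Y, F) = 8
x(D) = 1/(8 + D) (x(D) = 1/(D + 8) = 1/(8 + D))
(119 + x(11))/(1 - 368) = (119 + 1/(8 + 11))/(1 - 368) = (119 + 1/19)/(-367) = (119 + 1/19)*(-1/367) = (2262/19)*(-1/367) = -2262/6973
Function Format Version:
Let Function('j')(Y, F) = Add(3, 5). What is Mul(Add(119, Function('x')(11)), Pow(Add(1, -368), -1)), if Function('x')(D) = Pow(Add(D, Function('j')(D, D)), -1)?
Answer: Rational(-2262, 6973) ≈ -0.32439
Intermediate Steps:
Function('j')(Y, F) = 8
Function('x')(D) = Pow(Add(8, D), -1) (Function('x')(D) = Pow(Add(D, 8), -1) = Pow(Add(8, D), -1))
Mul(Add(119, Function('x')(11)), Pow(Add(1, -368), -1)) = Mul(Add(119, Pow(Add(8, 11), -1)), Pow(Add(1, -368), -1)) = Mul(Add(119, Pow(19, -1)), Pow(-367, -1)) = Mul(Add(119, Rational(1, 19)), Rational(-1, 367)) = Mul(Rational(2262, 19), Rational(-1, 367)) = Rational(-2262, 6973)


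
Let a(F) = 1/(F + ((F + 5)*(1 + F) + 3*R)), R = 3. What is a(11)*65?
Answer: 65/212 ≈ 0.30660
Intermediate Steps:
a(F) = 1/(9 + F + (1 + F)*(5 + F)) (a(F) = 1/(F + ((F + 5)*(1 + F) + 3*3)) = 1/(F + ((5 + F)*(1 + F) + 9)) = 1/(F + ((1 + F)*(5 + F) + 9)) = 1/(F + (9 + (1 + F)*(5 + F))) = 1/(9 + F + (1 + F)*(5 + F)))
a(11)*65 = 65/(14 + 11**2 + 7*11) = 65/(14 + 121 + 77) = 65/212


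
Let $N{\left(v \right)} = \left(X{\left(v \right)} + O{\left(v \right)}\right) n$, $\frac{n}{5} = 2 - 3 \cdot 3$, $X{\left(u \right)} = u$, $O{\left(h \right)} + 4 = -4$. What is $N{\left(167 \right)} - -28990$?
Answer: $23425$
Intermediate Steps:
$O{\left(h \right)} = -8$ ($O{\left(h \right)} = -4 - 4 = -8$)
$n = -35$ ($n = 5 \left(2 - 3 \cdot 3\right) = 5 \left(2 - 9\right) = 5 \left(-7\right) = -35$)
$N{\left(v \right)} = 280 - 35 v$ ($N{\left(v \right)} = \left(v - 8\right) \left(-35\right) = \left(-8 + v\right) \left(-35\right) = 280 - 35 v$)
$N{\left(167 \right)} - -28990 = \left(280 - 5845\right) - -28990 = \left(280 - 5845\right) + 28990 = -5565 + 28990 = 23425$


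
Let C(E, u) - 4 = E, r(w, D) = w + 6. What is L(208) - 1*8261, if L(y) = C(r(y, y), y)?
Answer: -8043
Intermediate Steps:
r(w, D) = 6 + w
C(E, u) = 4 + E
L(y) = 10 + y (L(y) = 4 + (6 + y) = 10 + y)
L(208) - 1*8261 = (10 + 208) - 1*8261 = 218 - 8261 = -8043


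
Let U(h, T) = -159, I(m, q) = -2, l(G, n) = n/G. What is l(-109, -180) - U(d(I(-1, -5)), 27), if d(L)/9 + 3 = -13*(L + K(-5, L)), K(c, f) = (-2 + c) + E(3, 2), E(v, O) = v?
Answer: 17511/109 ≈ 160.65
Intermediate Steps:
K(c, f) = 1 + c (K(c, f) = (-2 + c) + 3 = 1 + c)
d(L) = 441 - 117*L (d(L) = -27 + 9*(-13*(L + (1 - 5))) = -27 + 9*(-13*(L - 4)) = -27 + 9*(-13*(-4 + L)) = -27 + 9*(52 - 13*L) = -27 + (468 - 117*L) = 441 - 117*L)
l(-109, -180) - U(d(I(-1, -5)), 27) = -180/(-109) - 1*(-159) = -180*(-1/109) + 159 = 180/109 + 159 = 17511/109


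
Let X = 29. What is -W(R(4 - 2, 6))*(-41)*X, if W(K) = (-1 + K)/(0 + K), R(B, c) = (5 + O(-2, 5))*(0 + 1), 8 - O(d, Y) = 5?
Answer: 8323/8 ≈ 1040.4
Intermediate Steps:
O(d, Y) = 3 (O(d, Y) = 8 - 1*5 = 8 - 5 = 3)
R(B, c) = 8 (R(B, c) = (5 + 3)*(0 + 1) = 8*1 = 8)
W(K) = (-1 + K)/K
-W(R(4 - 2, 6))*(-41)*X = -((-1 + 8)/8)*(-41)*29 = -((1/8)*7)*(-41)*29 = -(7/8)*(-41)*29 = -(-287)*29/8 = -1*(-8323/8) = 8323/8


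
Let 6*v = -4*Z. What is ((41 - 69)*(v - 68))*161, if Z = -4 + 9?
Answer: 964712/3 ≈ 3.2157e+5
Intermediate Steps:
Z = 5
v = -10/3 (v = (-4*5)/6 = (⅙)*(-20) = -10/3 ≈ -3.3333)
((41 - 69)*(v - 68))*161 = ((41 - 69)*(-10/3 - 68))*161 = -28*(-214/3)*161 = (5992/3)*161 = 964712/3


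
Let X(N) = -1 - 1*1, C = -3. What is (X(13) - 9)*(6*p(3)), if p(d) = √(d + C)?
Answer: 0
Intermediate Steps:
p(d) = √(-3 + d) (p(d) = √(d - 3) = √(-3 + d))
X(N) = -2 (X(N) = -1 - 1 = -2)
(X(13) - 9)*(6*p(3)) = (-2 - 9)*(6*√(-3 + 3)) = -66*√0 = -66*0 = -11*0 = 0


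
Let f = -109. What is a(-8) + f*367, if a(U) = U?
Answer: -40011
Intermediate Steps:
a(-8) + f*367 = -8 - 109*367 = -8 - 40003 = -40011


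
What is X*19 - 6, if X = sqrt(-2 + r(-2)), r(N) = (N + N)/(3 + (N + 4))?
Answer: -6 + 19*I*sqrt(70)/5 ≈ -6.0 + 31.793*I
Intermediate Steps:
r(N) = 2*N/(7 + N) (r(N) = (2*N)/(3 + (4 + N)) = (2*N)/(7 + N) = 2*N/(7 + N))
X = I*sqrt(70)/5 (X = sqrt(-2 + 2*(-2)/(7 - 2)) = sqrt(-2 + 2*(-2)/5) = sqrt(-2 + 2*(-2)*(1/5)) = sqrt(-2 - 4/5) = sqrt(-14/5) = I*sqrt(70)/5 ≈ 1.6733*I)
X*19 - 6 = (I*sqrt(70)/5)*19 - 6 = 19*I*sqrt(70)/5 - 6 = -6 + 19*I*sqrt(70)/5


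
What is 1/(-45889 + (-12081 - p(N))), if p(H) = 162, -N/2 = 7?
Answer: -1/58132 ≈ -1.7202e-5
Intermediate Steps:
N = -14 (N = -2*7 = -14)
1/(-45889 + (-12081 - p(N))) = 1/(-45889 + (-12081 - 1*162)) = 1/(-45889 + (-12081 - 162)) = 1/(-45889 - 12243) = 1/(-58132) = -1/58132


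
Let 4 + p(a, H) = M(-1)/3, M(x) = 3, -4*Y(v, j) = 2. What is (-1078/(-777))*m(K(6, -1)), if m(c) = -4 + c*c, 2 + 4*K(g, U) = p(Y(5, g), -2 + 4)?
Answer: -1001/296 ≈ -3.3818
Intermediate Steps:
Y(v, j) = -1/2 (Y(v, j) = -1/4*2 = -1/2)
p(a, H) = -3 (p(a, H) = -4 + 3/3 = -4 + 3*(1/3) = -4 + 1 = -3)
K(g, U) = -5/4 (K(g, U) = -1/2 + (1/4)*(-3) = -1/2 - 3/4 = -5/4)
m(c) = -4 + c**2
(-1078/(-777))*m(K(6, -1)) = (-1078/(-777))*(-4 + (-5/4)**2) = (-1078*(-1/777))*(-4 + 25/16) = (154/111)*(-39/16) = -1001/296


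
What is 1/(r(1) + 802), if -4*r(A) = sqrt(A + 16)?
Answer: 12832/10291247 + 4*sqrt(17)/10291247 ≈ 0.0012485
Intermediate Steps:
r(A) = -sqrt(16 + A)/4 (r(A) = -sqrt(A + 16)/4 = -sqrt(16 + A)/4)
1/(r(1) + 802) = 1/(-sqrt(16 + 1)/4 + 802) = 1/(-sqrt(17)/4 + 802) = 1/(802 - sqrt(17)/4)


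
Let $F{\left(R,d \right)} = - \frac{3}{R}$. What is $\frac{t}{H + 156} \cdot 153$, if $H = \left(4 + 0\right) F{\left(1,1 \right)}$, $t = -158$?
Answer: $- \frac{1343}{8} \approx -167.88$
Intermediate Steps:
$H = -12$ ($H = \left(4 + 0\right) \left(- \frac{3}{1}\right) = 4 \left(\left(-3\right) 1\right) = 4 \left(-3\right) = -12$)
$\frac{t}{H + 156} \cdot 153 = \frac{1}{-12 + 156} \left(-158\right) 153 = \frac{1}{144} \left(-158\right) 153 = \left(- \frac{79}{72}\right) 153 = - \frac{1343}{8}$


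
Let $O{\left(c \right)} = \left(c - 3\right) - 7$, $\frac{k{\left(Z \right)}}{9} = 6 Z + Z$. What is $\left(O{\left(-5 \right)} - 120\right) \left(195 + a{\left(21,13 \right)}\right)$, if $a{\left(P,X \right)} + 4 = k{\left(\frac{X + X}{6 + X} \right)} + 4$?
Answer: $- \frac{721305}{19} \approx -37963.0$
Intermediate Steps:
$k{\left(Z \right)} = 63 Z$ ($k{\left(Z \right)} = 9 \left(6 Z + Z\right) = 9 \cdot 7 Z = 63 Z$)
$O{\left(c \right)} = -10 + c$ ($O{\left(c \right)} = \left(-3 + c\right) - 7 = -10 + c$)
$a{\left(P,X \right)} = \frac{126 X}{6 + X}$ ($a{\left(P,X \right)} = -4 + \left(63 \frac{X + X}{6 + X} + 4\right) = -4 + \left(63 \frac{2 X}{6 + X} + 4\right) = -4 + \left(\frac{126 X}{6 + X} + 4\right) = -4 + \left(4 + \frac{126 X}{6 + X}\right) = \frac{126 X}{6 + X}$)
$\left(O{\left(-5 \right)} - 120\right) \left(195 + a{\left(21,13 \right)}\right) = \left(\left(-10 - 5\right) - 120\right) \left(195 + 126 \cdot 13 \frac{1}{6 + 13}\right) = \left(-15 - 120\right) \left(195 + 126 \cdot 13 \cdot \frac{1}{19}\right) = - 135 \left(195 + 126 \cdot 13 \cdot \frac{1}{19}\right) = - 135 \left(195 + \frac{1638}{19}\right) = \left(-135\right) \frac{5343}{19} = - \frac{721305}{19}$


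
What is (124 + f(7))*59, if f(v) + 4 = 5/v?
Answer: 49855/7 ≈ 7122.1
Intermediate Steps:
f(v) = -4 + 5/v
(124 + f(7))*59 = (124 + (-4 + 5/7))*59 = (124 - 23/7)*59 = (845/7)*59 = 49855/7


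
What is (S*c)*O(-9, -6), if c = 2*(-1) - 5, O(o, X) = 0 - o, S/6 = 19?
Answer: -7182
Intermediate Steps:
S = 114 (S = 6*19 = 114)
O(o, X) = -o
c = -7 (c = -2 - 5 = -7)
(S*c)*O(-9, -6) = (114*(-7))*(-1*(-9)) = -798*9 = -7182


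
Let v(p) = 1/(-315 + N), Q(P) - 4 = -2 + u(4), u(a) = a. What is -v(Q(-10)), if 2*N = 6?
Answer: 1/312 ≈ 0.0032051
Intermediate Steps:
N = 3 (N = (½)*6 = 3)
Q(P) = 6 (Q(P) = 4 + (-2 + 4) = 4 + 2 = 6)
v(p) = -1/312 (v(p) = 1/(-315 + 3) = 1/(-312) = -1/312)
-v(Q(-10)) = -1*(-1/312) = 1/312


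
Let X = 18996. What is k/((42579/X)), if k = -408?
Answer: -861152/4731 ≈ -182.02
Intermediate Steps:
k/((42579/X)) = -408/(42579/18996) = -408/(42579*(1/18996)) = -408/14193/6332 = -408*6332/14193 = -861152/4731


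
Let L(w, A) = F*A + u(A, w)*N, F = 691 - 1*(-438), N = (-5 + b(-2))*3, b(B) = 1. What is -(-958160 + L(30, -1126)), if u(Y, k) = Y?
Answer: 2215902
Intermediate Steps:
N = -12 (N = (-5 + 1)*3 = -4*3 = -12)
F = 1129 (F = 691 + 438 = 1129)
L(w, A) = 1117*A (L(w, A) = 1129*A + A*(-12) = 1129*A - 12*A = 1117*A)
-(-958160 + L(30, -1126)) = -(-958160 + 1117*(-1126)) = -(-958160 - 1257742) = -1*(-2215902) = 2215902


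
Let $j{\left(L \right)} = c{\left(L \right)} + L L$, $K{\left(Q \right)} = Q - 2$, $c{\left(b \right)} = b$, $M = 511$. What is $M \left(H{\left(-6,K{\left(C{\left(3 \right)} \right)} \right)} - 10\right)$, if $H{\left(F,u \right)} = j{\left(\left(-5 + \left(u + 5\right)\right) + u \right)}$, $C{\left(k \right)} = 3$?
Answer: $-2044$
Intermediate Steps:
$K{\left(Q \right)} = -2 + Q$
$j{\left(L \right)} = L + L^{2}$ ($j{\left(L \right)} = L + L L = L + L^{2}$)
$H{\left(F,u \right)} = 2 u \left(1 + 2 u\right)$ ($H{\left(F,u \right)} = \left(\left(-5 + \left(u + 5\right)\right) + u\right) \left(1 + \left(\left(-5 + \left(u + 5\right)\right) + u\right)\right) = \left(\left(-5 + \left(5 + u\right)\right) + u\right) \left(1 + \left(\left(-5 + \left(5 + u\right)\right) + u\right)\right) = \left(u + u\right) \left(1 + \left(u + u\right)\right) = 2 u \left(1 + 2 u\right)$)
$M \left(H{\left(-6,K{\left(C{\left(3 \right)} \right)} \right)} - 10\right) = 511 \left(2 \left(-2 + 3\right) \left(1 + 2 \left(-2 + 3\right)\right) - 10\right) = 511 \left(2 \cdot 1 \left(1 + 2 \cdot 1\right) - 10\right) = 511 \left(2 \cdot 1 \left(1 + 2\right) - 10\right) = 511 \left(2 \cdot 1 \cdot 3 - 10\right) = 511 \left(6 - 10\right) = 511 \left(-4\right) = -2044$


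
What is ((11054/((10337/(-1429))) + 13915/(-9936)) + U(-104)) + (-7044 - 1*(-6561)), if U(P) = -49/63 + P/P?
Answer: -8986082317/4465584 ≈ -2012.3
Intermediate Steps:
U(P) = 2/9 (U(P) = -49*1/63 + 1 = -7/9 + 1 = 2/9)
((11054/((10337/(-1429))) + 13915/(-9936)) + U(-104)) + (-7044 - 1*(-6561)) = ((11054/((10337/(-1429))) + 13915/(-9936)) + 2/9) + (-7044 - 1*(-6561)) = ((11054/((10337*(-1/1429))) + 13915*(-1/9936)) + 2/9) + (-7044 + 6561) = ((11054/(-10337/1429) - 605/432) + 2/9) - 483 = ((11054*(-1429/10337) - 605/432) + 2/9) - 483 = ((-15796166/10337 - 605/432) + 2/9) - 483 = (-6830197597/4465584 + 2/9) - 483 = -6829205245/4465584 - 483 = -8986082317/4465584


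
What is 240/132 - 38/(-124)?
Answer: 1449/682 ≈ 2.1246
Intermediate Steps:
240/132 - 38/(-124) = 240*(1/132) - 38*(-1/124) = 20/11 + 19/62 = 1449/682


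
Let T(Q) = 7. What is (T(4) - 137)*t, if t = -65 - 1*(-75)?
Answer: -1300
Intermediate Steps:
t = 10 (t = -65 + 75 = 10)
(T(4) - 137)*t = (7 - 137)*10 = -130*10 = -1300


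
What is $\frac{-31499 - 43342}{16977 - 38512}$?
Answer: $\frac{74841}{21535} \approx 3.4753$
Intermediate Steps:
$\frac{-31499 - 43342}{16977 - 38512} = - \frac{74841}{-21535} = \left(-74841\right) \left(- \frac{1}{21535}\right) = \frac{74841}{21535}$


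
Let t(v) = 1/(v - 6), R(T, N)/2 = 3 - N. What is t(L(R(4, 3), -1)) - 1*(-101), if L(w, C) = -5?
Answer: 1110/11 ≈ 100.91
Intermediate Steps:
R(T, N) = 6 - 2*N (R(T, N) = 2*(3 - N) = 6 - 2*N)
t(v) = 1/(-6 + v)
t(L(R(4, 3), -1)) - 1*(-101) = 1/(-6 - 5) - 1*(-101) = 1/(-11) + 101 = -1/11 + 101 = 1110/11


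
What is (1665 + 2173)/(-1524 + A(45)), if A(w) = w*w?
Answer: 3838/501 ≈ 7.6607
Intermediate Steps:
A(w) = w**2
(1665 + 2173)/(-1524 + A(45)) = (1665 + 2173)/(-1524 + 45**2) = 3838/(-1524 + 2025) = 3838/501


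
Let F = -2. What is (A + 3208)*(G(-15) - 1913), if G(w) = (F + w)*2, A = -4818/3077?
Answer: -19209487506/3077 ≈ -6.2429e+6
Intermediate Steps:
A = -4818/3077 (A = -4818*1/3077 = -4818/3077 ≈ -1.5658)
G(w) = -4 + 2*w (G(w) = (-2 + w)*2 = -4 + 2*w)
(A + 3208)*(G(-15) - 1913) = (-4818/3077 + 3208)*((-4 + 2*(-15)) - 1913) = 9866198*((-4 - 30) - 1913)/3077 = 9866198*(-34 - 1913)/3077 = (9866198/3077)*(-1947) = -19209487506/3077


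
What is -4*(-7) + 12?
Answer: 40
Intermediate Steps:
-4*(-7) + 12 = 28 + 12 = 40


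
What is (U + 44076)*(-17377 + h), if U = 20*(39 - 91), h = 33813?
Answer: 707339696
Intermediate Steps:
U = -1040 (U = 20*(-52) = -1040)
(U + 44076)*(-17377 + h) = (-1040 + 44076)*(-17377 + 33813) = 43036*16436 = 707339696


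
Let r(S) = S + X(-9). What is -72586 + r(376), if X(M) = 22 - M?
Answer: -72179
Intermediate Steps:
r(S) = 31 + S (r(S) = S + (22 - 1*(-9)) = S + (22 + 9) = S + 31 = 31 + S)
-72586 + r(376) = -72586 + (31 + 376) = -72586 + 407 = -72179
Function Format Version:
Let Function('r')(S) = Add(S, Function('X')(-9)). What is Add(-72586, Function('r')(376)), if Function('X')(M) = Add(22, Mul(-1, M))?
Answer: -72179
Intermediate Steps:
Function('r')(S) = Add(31, S) (Function('r')(S) = Add(S, Add(22, Mul(-1, -9))) = Add(S, Add(22, 9)) = Add(S, 31) = Add(31, S))
Add(-72586, Function('r')(376)) = Add(-72586, Add(31, 376)) = Add(-72586, 407) = -72179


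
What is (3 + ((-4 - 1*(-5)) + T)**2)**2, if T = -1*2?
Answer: 16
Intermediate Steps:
T = -2
(3 + ((-4 - 1*(-5)) + T)**2)**2 = (3 + ((-4 - 1*(-5)) - 2)**2)**2 = (3 + ((-4 + 5) - 2)**2)**2 = (3 + (1 - 2)**2)**2 = (3 + (-1)**2)**2 = (3 + 1)**2 = 4**2 = 16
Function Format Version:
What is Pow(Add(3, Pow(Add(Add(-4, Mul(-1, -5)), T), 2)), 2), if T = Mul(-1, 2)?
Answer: 16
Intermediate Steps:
T = -2
Pow(Add(3, Pow(Add(Add(-4, Mul(-1, -5)), T), 2)), 2) = Pow(Add(3, Pow(Add(Add(-4, Mul(-1, -5)), -2), 2)), 2) = Pow(Add(3, Pow(Add(Add(-4, 5), -2), 2)), 2) = Pow(Add(3, Pow(Add(1, -2), 2)), 2) = Pow(Add(3, Pow(-1, 2)), 2) = Pow(Add(3, 1), 2) = Pow(4, 2) = 16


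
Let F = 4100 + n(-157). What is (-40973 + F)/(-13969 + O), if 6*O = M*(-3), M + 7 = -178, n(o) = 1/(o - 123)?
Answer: 10324441/3885420 ≈ 2.6572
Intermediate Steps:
n(o) = 1/(-123 + o)
M = -185 (M = -7 - 178 = -185)
F = 1147999/280 (F = 4100 + 1/(-123 - 157) = 4100 + 1/(-280) = 4100 - 1/280 = 1147999/280 ≈ 4100.0)
O = 185/2 (O = (-185*(-3))/6 = (⅙)*555 = 185/2 ≈ 92.500)
(-40973 + F)/(-13969 + O) = (-40973 + 1147999/280)/(-13969 + 185/2) = -10324441/(280*(-27753/2)) = -10324441/280*(-2/27753) = 10324441/3885420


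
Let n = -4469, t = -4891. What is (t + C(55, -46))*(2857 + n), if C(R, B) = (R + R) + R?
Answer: 7618312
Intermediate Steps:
C(R, B) = 3*R (C(R, B) = 2*R + R = 3*R)
(t + C(55, -46))*(2857 + n) = (-4891 + 3*55)*(2857 - 4469) = (-4891 + 165)*(-1612) = -4726*(-1612) = 7618312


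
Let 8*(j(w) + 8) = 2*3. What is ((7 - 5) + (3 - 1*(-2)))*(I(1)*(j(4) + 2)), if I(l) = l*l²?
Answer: -147/4 ≈ -36.750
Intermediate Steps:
I(l) = l³
j(w) = -29/4 (j(w) = -8 + (2*3)/8 = -8 + (⅛)*6 = -8 + ¾ = -29/4)
((7 - 5) + (3 - 1*(-2)))*(I(1)*(j(4) + 2)) = ((7 - 5) + (3 - 1*(-2)))*(1³*(-29/4 + 2)) = (2 + (3 + 2))*(1*(-21/4)) = (2 + 5)*(-21/4) = 7*(-21/4) = -147/4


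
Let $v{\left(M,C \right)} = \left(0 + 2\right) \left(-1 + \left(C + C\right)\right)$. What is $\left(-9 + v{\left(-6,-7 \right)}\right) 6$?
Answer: $-234$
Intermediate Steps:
$v{\left(M,C \right)} = -2 + 4 C$ ($v{\left(M,C \right)} = 2 \left(-1 + 2 C\right) = -2 + 4 C$)
$\left(-9 + v{\left(-6,-7 \right)}\right) 6 = \left(-9 + \left(-2 + 4 \left(-7\right)\right)\right) 6 = \left(-9 - 30\right) 6 = \left(-39\right) 6 = -234$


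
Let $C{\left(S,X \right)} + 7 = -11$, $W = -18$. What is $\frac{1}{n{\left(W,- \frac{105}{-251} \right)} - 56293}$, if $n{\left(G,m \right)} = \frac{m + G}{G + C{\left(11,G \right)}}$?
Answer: $- \frac{3012}{169553045} \approx -1.7764 \cdot 10^{-5}$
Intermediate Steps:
$C{\left(S,X \right)} = -18$ ($C{\left(S,X \right)} = -7 - 11 = -18$)
$n{\left(G,m \right)} = \frac{G + m}{-18 + G}$ ($n{\left(G,m \right)} = \frac{m + G}{G - 18} = \frac{G + m}{-18 + G}$)
$\frac{1}{n{\left(W,- \frac{105}{-251} \right)} - 56293} = \frac{1}{\frac{-18 - \frac{105}{-251}}{-18 - 18} - 56293} = \frac{1}{\frac{-18 - - \frac{105}{251}}{-36} - 56293} = \frac{1}{- \frac{-18 + \frac{105}{251}}{36} - 56293} = \frac{1}{\left(- \frac{1}{36}\right) \left(- \frac{4413}{251}\right) - 56293} = \frac{1}{\frac{1471}{3012} - 56293} = \frac{1}{- \frac{169553045}{3012}} = - \frac{3012}{169553045}$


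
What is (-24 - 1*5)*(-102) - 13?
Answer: 2945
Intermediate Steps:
(-24 - 1*5)*(-102) - 13 = (-24 - 5)*(-102) - 13 = -29*(-102) - 13 = 2958 - 13 = 2945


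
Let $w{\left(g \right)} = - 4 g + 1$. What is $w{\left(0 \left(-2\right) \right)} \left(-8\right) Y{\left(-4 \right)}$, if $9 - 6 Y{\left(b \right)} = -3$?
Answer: $-16$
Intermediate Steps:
$Y{\left(b \right)} = 2$ ($Y{\left(b \right)} = \frac{3}{2} - - \frac{1}{2} = \frac{3}{2} + \frac{1}{2} = 2$)
$w{\left(g \right)} = 1 - 4 g$
$w{\left(0 \left(-2\right) \right)} \left(-8\right) Y{\left(-4 \right)} = \left(1 - 4 \cdot 0 \left(-2\right)\right) \left(-8\right) 2 = \left(1 - 0\right) \left(-8\right) 2 = \left(1 + 0\right) \left(-8\right) 2 = 1 \left(-8\right) 2 = \left(-8\right) 2 = -16$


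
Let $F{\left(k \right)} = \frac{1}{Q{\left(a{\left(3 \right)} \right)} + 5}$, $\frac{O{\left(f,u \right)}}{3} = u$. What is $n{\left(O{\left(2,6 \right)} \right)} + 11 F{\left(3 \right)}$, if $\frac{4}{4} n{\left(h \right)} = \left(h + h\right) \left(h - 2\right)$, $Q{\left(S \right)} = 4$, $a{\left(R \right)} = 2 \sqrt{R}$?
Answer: $\frac{5195}{9} \approx 577.22$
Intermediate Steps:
$O{\left(f,u \right)} = 3 u$
$F{\left(k \right)} = \frac{1}{9}$ ($F{\left(k \right)} = \frac{1}{4 + 5} = \frac{1}{9}$)
$n{\left(h \right)} = 2 h \left(-2 + h\right)$ ($n{\left(h \right)} = \left(h + h\right) \left(h - 2\right) = 2 h \left(-2 + h\right)$)
$n{\left(O{\left(2,6 \right)} \right)} + 11 F{\left(3 \right)} = 2 \cdot 3 \cdot 6 \left(-2 + 3 \cdot 6\right) + 11 \cdot \frac{1}{9} = 2 \cdot 18 \left(-2 + 18\right) + \frac{11}{9} = 2 \cdot 18 \cdot 16 + \frac{11}{9} = 576 + \frac{11}{9} = \frac{5195}{9}$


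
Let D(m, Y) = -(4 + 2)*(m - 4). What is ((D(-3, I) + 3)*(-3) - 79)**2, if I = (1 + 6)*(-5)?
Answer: 45796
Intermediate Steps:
I = -35 (I = 7*(-5) = -35)
D(m, Y) = 24 - 6*m (D(m, Y) = -6*(-4 + m) = -(-24 + 6*m) = 24 - 6*m)
((D(-3, I) + 3)*(-3) - 79)**2 = (((24 - 6*(-3)) + 3)*(-3) - 79)**2 = (((24 + 18) + 3)*(-3) - 79)**2 = ((42 + 3)*(-3) - 79)**2 = (45*(-3) - 79)**2 = (-135 - 79)**2 = (-214)**2 = 45796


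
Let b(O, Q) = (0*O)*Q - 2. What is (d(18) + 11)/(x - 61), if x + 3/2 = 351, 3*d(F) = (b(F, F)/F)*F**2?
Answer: -2/577 ≈ -0.0034662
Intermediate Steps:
b(O, Q) = -2 (b(O, Q) = 0*Q - 2 = 0 - 2 = -2)
d(F) = -2*F/3 (d(F) = ((-2/F)*F**2)/3 = (-2*F)/3 = -2*F/3)
x = 699/2 (x = -3/2 + 351 = 699/2 ≈ 349.50)
(d(18) + 11)/(x - 61) = (-2/3*18 + 11)/(699/2 - 61) = (-12 + 11)/(577/2) = -1*2/577 = -2/577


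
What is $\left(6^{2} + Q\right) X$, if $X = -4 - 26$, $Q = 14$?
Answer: $-1500$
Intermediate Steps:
$X = -30$ ($X = -4 - 26 = -30$)
$\left(6^{2} + Q\right) X = \left(6^{2} + 14\right) \left(-30\right) = \left(36 + 14\right) \left(-30\right) = 50 \left(-30\right) = -1500$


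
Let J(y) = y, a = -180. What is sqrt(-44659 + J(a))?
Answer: I*sqrt(44839) ≈ 211.75*I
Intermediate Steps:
sqrt(-44659 + J(a)) = sqrt(-44659 - 180) = sqrt(-44839) = I*sqrt(44839)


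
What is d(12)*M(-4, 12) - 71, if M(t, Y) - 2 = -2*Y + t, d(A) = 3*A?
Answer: -1007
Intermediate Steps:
M(t, Y) = 2 + t - 2*Y (M(t, Y) = 2 + (-2*Y + t) = 2 + (t - 2*Y) = 2 + t - 2*Y)
d(12)*M(-4, 12) - 71 = (3*12)*(2 - 4 - 2*12) - 71 = 36*(2 - 4 - 24) - 71 = 36*(-26) - 71 = -936 - 71 = -1007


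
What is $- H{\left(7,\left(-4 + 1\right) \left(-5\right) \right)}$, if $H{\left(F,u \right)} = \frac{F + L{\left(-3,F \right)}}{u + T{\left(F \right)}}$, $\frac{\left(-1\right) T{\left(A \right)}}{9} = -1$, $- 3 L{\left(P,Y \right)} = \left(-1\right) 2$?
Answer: $- \frac{23}{72} \approx -0.31944$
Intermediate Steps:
$L{\left(P,Y \right)} = \frac{2}{3}$ ($L{\left(P,Y \right)} = - \frac{\left(-1\right) 2}{3} = \left(- \frac{1}{3}\right) \left(-2\right) = \frac{2}{3}$)
$T{\left(A \right)} = 9$ ($T{\left(A \right)} = \left(-9\right) \left(-1\right) = 9$)
$H{\left(F,u \right)} = \frac{\frac{2}{3} + F}{9 + u}$ ($H{\left(F,u \right)} = \frac{F + \frac{2}{3}}{u + 9} = \frac{\frac{2}{3} + F}{9 + u}$)
$- H{\left(7,\left(-4 + 1\right) \left(-5\right) \right)} = - \frac{\frac{2}{3} + 7}{9 + \left(-4 + 1\right) \left(-5\right)} = - \frac{23}{\left(9 - -15\right) 3} = - \frac{23}{\left(9 + 15\right) 3} = - \frac{23}{24 \cdot 3} = \left(-1\right) \frac{23}{72} = - \frac{23}{72}$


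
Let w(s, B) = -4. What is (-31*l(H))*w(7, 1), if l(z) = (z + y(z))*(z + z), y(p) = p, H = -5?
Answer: 12400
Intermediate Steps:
l(z) = 4*z² (l(z) = (z + z)*(z + z) = (2*z)*(2*z) = 4*z²)
(-31*l(H))*w(7, 1) = -124*(-5)²*(-4) = -124*25*(-4) = -31*100*(-4) = -3100*(-4) = 12400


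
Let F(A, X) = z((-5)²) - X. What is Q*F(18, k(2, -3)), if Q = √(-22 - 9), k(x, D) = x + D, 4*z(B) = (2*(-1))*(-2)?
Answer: 2*I*√31 ≈ 11.136*I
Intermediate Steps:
z(B) = 1 (z(B) = ((2*(-1))*(-2))/4 = (-2*(-2))/4 = (¼)*4 = 1)
k(x, D) = D + x
Q = I*√31 (Q = √(-31) = I*√31 ≈ 5.5678*I)
F(A, X) = 1 - X
Q*F(18, k(2, -3)) = (I*√31)*(1 - (-3 + 2)) = (I*√31)*(1 - 1*(-1)) = (I*√31)*(1 + 1) = (I*√31)*2 = 2*I*√31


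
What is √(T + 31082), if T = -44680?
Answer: I*√13598 ≈ 116.61*I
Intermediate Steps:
√(T + 31082) = √(-44680 + 31082) = √(-13598) = I*√13598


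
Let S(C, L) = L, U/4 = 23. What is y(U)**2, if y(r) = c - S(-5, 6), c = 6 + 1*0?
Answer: 0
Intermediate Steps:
U = 92 (U = 4*23 = 92)
c = 6 (c = 6 + 0 = 6)
y(r) = 0 (y(r) = 6 - 1*6 = 6 - 6 = 0)
y(U)**2 = 0**2 = 0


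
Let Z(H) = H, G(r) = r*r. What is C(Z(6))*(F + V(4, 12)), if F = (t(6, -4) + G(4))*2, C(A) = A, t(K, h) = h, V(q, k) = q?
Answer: 168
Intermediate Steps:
G(r) = r²
F = 24 (F = (-4 + 4²)*2 = (-4 + 16)*2 = 12*2 = 24)
C(Z(6))*(F + V(4, 12)) = 6*(24 + 4) = 6*28 = 168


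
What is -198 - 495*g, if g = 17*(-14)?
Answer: 117612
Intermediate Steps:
g = -238
-198 - 495*g = -198 - 495*(-238) = -198 + 117810 = 117612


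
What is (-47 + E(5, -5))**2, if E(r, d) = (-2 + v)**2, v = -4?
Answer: 121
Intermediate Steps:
E(r, d) = 36 (E(r, d) = (-2 - 4)**2 = (-6)**2 = 36)
(-47 + E(5, -5))**2 = (-47 + 36)**2 = (-11)**2 = 121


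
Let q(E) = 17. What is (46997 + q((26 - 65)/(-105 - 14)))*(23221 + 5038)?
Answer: 1328568626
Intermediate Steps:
(46997 + q((26 - 65)/(-105 - 14)))*(23221 + 5038) = (46997 + 17)*(23221 + 5038) = 47014*28259 = 1328568626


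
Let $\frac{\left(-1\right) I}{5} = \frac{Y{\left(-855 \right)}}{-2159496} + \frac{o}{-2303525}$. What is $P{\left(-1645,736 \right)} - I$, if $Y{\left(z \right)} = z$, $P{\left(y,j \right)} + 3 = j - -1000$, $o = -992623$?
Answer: $\frac{191810105869147}{110543400520} \approx 1735.2$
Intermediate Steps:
$P{\left(y,j \right)} = 997 + j$ ($P{\left(y,j \right)} = -3 + \left(j - -1000\right) = -3 + \left(j + 1000\right) = -3 + \left(1000 + j\right) = 997 + j$)
$I = - \frac{238392767987}{110543400520}$ ($I = - 5 \left(- \frac{855}{-2159496} - \frac{992623}{-2303525}\right) = - 5 \left(\left(-855\right) \left(- \frac{1}{2159496}\right) - - \frac{992623}{2303525}\right) = - 5 \left(\frac{95}{239944} + \frac{992623}{2303525}\right) = \left(-5\right) \frac{238392767987}{552717002600} = - \frac{238392767987}{110543400520} \approx -2.1566$)
$P{\left(-1645,736 \right)} - I = \left(997 + 736\right) - - \frac{238392767987}{110543400520} = 1733 + \frac{238392767987}{110543400520} = \frac{191810105869147}{110543400520}$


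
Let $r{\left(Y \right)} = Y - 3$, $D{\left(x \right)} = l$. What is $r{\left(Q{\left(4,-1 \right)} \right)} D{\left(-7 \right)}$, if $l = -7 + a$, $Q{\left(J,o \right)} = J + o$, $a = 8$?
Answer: $0$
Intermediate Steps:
$l = 1$ ($l = -7 + 8 = 1$)
$D{\left(x \right)} = 1$
$r{\left(Y \right)} = -3 + Y$
$r{\left(Q{\left(4,-1 \right)} \right)} D{\left(-7 \right)} = \left(-3 + \left(4 - 1\right)\right) 1 = \left(-3 + 3\right) 1 = 0 \cdot 1 = 0$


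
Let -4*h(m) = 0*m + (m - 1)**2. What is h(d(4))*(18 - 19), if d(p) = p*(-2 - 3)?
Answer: 441/4 ≈ 110.25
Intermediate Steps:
d(p) = -5*p (d(p) = p*(-5) = -5*p)
h(m) = -(-1 + m)**2/4 (h(m) = -(0*m + (m - 1)**2)/4 = -(0 + (-1 + m)**2)/4 = -(-1 + m)**2/4)
h(d(4))*(18 - 19) = (-(-1 - 5*4)**2/4)*(18 - 19) = -(-1 - 20)**2/4*(-1) = -1/4*(-21)**2*(-1) = -1/4*441*(-1) = -441/4*(-1) = 441/4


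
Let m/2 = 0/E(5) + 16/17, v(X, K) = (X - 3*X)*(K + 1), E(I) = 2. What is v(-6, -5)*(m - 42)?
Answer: 32736/17 ≈ 1925.6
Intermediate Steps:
v(X, K) = -2*X*(1 + K) (v(X, K) = (-2*X)*(1 + K) = -2*X*(1 + K))
m = 32/17 (m = 2*(0/2 + 16/17) = 2*(0*(1/2) + 16*(1/17)) = 2*(0 + 16/17) = 2*(16/17) = 32/17 ≈ 1.8824)
v(-6, -5)*(m - 42) = (-2*(-6)*(1 - 5))*(32/17 - 42) = -2*(-6)*(-4)*(-682/17) = -48*(-682/17) = 32736/17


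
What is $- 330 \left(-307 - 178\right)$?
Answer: $160050$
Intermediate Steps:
$- 330 \left(-307 - 178\right) = \left(-330\right) \left(-485\right) = 160050$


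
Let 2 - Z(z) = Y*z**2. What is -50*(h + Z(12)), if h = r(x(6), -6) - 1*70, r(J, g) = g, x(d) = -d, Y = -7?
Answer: -46700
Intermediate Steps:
Z(z) = 2 + 7*z**2 (Z(z) = 2 - (-7)*z**2 = 2 + 7*z**2)
h = -76 (h = -6 - 1*70 = -6 - 70 = -76)
-50*(h + Z(12)) = -50*(-76 + (2 + 7*12**2)) = -50*(-76 + (2 + 7*144)) = -50*(-76 + (2 + 1008)) = -50*(-76 + 1010) = -50*934 = -46700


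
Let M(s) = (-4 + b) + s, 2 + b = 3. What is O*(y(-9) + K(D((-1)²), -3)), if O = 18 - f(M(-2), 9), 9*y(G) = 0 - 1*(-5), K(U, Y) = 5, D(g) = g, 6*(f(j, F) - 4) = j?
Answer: 2225/27 ≈ 82.407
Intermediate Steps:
b = 1 (b = -2 + 3 = 1)
M(s) = -3 + s (M(s) = (-4 + 1) + s = -3 + s)
f(j, F) = 4 + j/6
y(G) = 5/9 (y(G) = (0 - 1*(-5))/9 = (0 + 5)/9 = (⅑)*5 = 5/9)
O = 89/6 (O = 18 - (4 + (-3 - 2)/6) = 18 - (4 + (⅙)*(-5)) = 18 - (4 - ⅚) = 18 - 1*19/6 = 18 - 19/6 = 89/6 ≈ 14.833)
O*(y(-9) + K(D((-1)²), -3)) = 89*(5/9 + 5)/6 = (89/6)*(50/9) = 2225/27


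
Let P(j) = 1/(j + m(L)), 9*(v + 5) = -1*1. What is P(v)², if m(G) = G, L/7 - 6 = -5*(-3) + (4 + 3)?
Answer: 81/2951524 ≈ 2.7443e-5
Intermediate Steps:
L = 196 (L = 42 + 7*(-5*(-3) + (4 + 3)) = 42 + 7*(15 + 7) = 42 + 7*22 = 42 + 154 = 196)
v = -46/9 (v = -5 + (-1*1)/9 = -5 + (⅑)*(-1) = -5 - ⅑ = -46/9 ≈ -5.1111)
P(j) = 1/(196 + j) (P(j) = 1/(j + 196) = 1/(196 + j))
P(v)² = (1/(196 - 46/9))² = (1/(1718/9))² = (9/1718)² = 81/2951524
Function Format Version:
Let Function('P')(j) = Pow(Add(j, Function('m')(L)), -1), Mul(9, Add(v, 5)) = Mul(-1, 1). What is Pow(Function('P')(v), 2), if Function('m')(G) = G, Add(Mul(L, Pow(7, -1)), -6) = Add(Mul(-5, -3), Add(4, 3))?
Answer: Rational(81, 2951524) ≈ 2.7443e-5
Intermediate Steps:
L = 196 (L = Add(42, Mul(7, Add(Mul(-5, -3), Add(4, 3)))) = Add(42, Mul(7, Add(15, 7))) = Add(42, Mul(7, 22)) = Add(42, 154) = 196)
v = Rational(-46, 9) (v = Add(-5, Mul(Rational(1, 9), Mul(-1, 1))) = Add(-5, Mul(Rational(1, 9), -1)) = Add(-5, Rational(-1, 9)) = Rational(-46, 9) ≈ -5.1111)
Function('P')(j) = Pow(Add(196, j), -1) (Function('P')(j) = Pow(Add(j, 196), -1) = Pow(Add(196, j), -1))
Pow(Function('P')(v), 2) = Pow(Pow(Add(196, Rational(-46, 9)), -1), 2) = Pow(Pow(Rational(1718, 9), -1), 2) = Pow(Rational(9, 1718), 2) = Rational(81, 2951524)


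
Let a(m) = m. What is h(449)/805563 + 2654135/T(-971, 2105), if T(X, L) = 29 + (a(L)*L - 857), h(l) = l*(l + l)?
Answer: 3924337243799/3568802785911 ≈ 1.0996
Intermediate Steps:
h(l) = 2*l**2 (h(l) = l*(2*l) = 2*l**2)
T(X, L) = -828 + L**2 (T(X, L) = 29 + (L*L - 857) = 29 + (L**2 - 857) = 29 + (-857 + L**2) = -828 + L**2)
h(449)/805563 + 2654135/T(-971, 2105) = (2*449**2)/805563 + 2654135/(-828 + 2105**2) = (2*201601)*(1/805563) + 2654135/(-828 + 4431025) = 403202*(1/805563) + 2654135/4430197 = 403202/805563 + 2654135*(1/4430197) = 403202/805563 + 2654135/4430197 = 3924337243799/3568802785911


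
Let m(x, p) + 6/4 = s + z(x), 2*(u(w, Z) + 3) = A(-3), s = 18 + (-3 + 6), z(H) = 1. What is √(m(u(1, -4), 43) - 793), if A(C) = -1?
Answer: I*√3090/2 ≈ 27.794*I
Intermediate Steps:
s = 21 (s = 18 + 3 = 21)
u(w, Z) = -7/2 (u(w, Z) = -3 + (½)*(-1) = -3 - ½ = -7/2)
m(x, p) = 41/2 (m(x, p) = -3/2 + (21 + 1) = -3/2 + 22 = 41/2)
√(m(u(1, -4), 43) - 793) = √(41/2 - 793) = √(-1545/2) = I*√3090/2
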